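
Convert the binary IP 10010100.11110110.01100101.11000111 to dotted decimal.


10010100 = 148
11110110 = 246
01100101 = 101
11000111 = 199
IP: 148.246.101.199


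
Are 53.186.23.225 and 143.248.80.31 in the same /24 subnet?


Mask: 255.255.255.0
53.186.23.225 AND mask = 53.186.23.0
143.248.80.31 AND mask = 143.248.80.0
No, different subnets (53.186.23.0 vs 143.248.80.0)


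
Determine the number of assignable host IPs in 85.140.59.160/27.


Host bits = 32 - 27 = 5
Total addresses = 2^5 = 32
Usable = total - 2 (network and broadcast)
Usable hosts: 30


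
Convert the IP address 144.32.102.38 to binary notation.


144 = 10010000
32 = 00100000
102 = 01100110
38 = 00100110
Binary: 10010000.00100000.01100110.00100110


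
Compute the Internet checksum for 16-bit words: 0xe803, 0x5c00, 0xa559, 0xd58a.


Sum all words (with carry folding):
+ 0xe803 = 0xe803
+ 0x5c00 = 0x4404
+ 0xa559 = 0xe95d
+ 0xd58a = 0xbee8
One's complement: ~0xbee8
Checksum = 0x4117


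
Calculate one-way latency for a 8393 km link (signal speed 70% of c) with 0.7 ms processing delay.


Speed = 0.7 * 3e5 km/s = 210000 km/s
Propagation delay = 8393 / 210000 = 0.04 s = 39.9667 ms
Processing delay = 0.7 ms
Total one-way latency = 40.6667 ms


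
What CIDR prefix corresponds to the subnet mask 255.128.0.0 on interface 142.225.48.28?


Binary: 11111111.10000000.00000000.00000000
Count leading 1s
Prefix: /9


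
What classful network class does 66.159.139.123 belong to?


First octet: 66
Binary: 01000010
0xxxxxxx -> Class A (1-126)
Class A, default mask 255.0.0.0 (/8)


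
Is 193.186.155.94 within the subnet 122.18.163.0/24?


Subnet network: 122.18.163.0
Test IP AND mask: 193.186.155.0
No, 193.186.155.94 is not in 122.18.163.0/24


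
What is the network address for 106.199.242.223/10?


IP:   01101010.11000111.11110010.11011111
Mask: 11111111.11000000.00000000.00000000
AND operation:
Net:  01101010.11000000.00000000.00000000
Network: 106.192.0.0/10


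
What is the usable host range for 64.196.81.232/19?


Network: 64.196.64.0
Broadcast: 64.196.95.255
First usable = network + 1
Last usable = broadcast - 1
Range: 64.196.64.1 to 64.196.95.254


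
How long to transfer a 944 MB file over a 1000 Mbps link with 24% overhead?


Effective throughput = 1000 * (1 - 24/100) = 760 Mbps
File size in Mb = 944 * 8 = 7552 Mb
Time = 7552 / 760
Time = 9.9368 seconds


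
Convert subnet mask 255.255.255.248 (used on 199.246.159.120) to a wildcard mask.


Subnet mask: 255.255.255.248
Wildcard = 255.255.255.255 - subnet mask
255 - 255 = 0
255 - 255 = 0
255 - 255 = 0
255 - 248 = 7
Wildcard: 0.0.0.7


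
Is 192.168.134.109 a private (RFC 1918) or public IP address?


RFC 1918 private ranges:
  10.0.0.0/8 (10.0.0.0 - 10.255.255.255)
  172.16.0.0/12 (172.16.0.0 - 172.31.255.255)
  192.168.0.0/16 (192.168.0.0 - 192.168.255.255)
Private (in 192.168.0.0/16)


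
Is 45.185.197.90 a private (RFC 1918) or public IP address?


RFC 1918 private ranges:
  10.0.0.0/8 (10.0.0.0 - 10.255.255.255)
  172.16.0.0/12 (172.16.0.0 - 172.31.255.255)
  192.168.0.0/16 (192.168.0.0 - 192.168.255.255)
Public (not in any RFC 1918 range)


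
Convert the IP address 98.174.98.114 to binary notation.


98 = 01100010
174 = 10101110
98 = 01100010
114 = 01110010
Binary: 01100010.10101110.01100010.01110010


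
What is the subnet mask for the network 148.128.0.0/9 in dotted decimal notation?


/9 means 9 network bits, 23 host bits
Binary: 11111111100000000000000000000000
Mask: 255.128.0.0


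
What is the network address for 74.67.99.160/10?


IP:   01001010.01000011.01100011.10100000
Mask: 11111111.11000000.00000000.00000000
AND operation:
Net:  01001010.01000000.00000000.00000000
Network: 74.64.0.0/10


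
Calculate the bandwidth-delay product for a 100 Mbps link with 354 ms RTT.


BDP = bandwidth * RTT
= 100 Mbps * 354 ms
= 100 * 1e6 * 354 / 1000 bits
= 35400000 bits
= 4425000 bytes
= 4321.2891 KB
BDP = 35400000 bits (4425000 bytes)


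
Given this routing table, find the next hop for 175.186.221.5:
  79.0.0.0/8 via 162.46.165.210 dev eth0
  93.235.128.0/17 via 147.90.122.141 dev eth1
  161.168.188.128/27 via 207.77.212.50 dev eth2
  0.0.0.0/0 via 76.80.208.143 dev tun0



Longest prefix match for 175.186.221.5:
  /8 79.0.0.0: no
  /17 93.235.128.0: no
  /27 161.168.188.128: no
  /0 0.0.0.0: MATCH
Selected: next-hop 76.80.208.143 via tun0 (matched /0)


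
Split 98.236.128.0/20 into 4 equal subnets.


New prefix = 20 + 2 = 22
Each subnet has 1024 addresses
  98.236.128.0/22
  98.236.132.0/22
  98.236.136.0/22
  98.236.140.0/22
Subnets: 98.236.128.0/22, 98.236.132.0/22, 98.236.136.0/22, 98.236.140.0/22


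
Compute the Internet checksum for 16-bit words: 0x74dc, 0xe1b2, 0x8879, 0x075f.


Sum all words (with carry folding):
+ 0x74dc = 0x74dc
+ 0xe1b2 = 0x568f
+ 0x8879 = 0xdf08
+ 0x075f = 0xe667
One's complement: ~0xe667
Checksum = 0x1998


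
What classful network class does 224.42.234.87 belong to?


First octet: 224
Binary: 11100000
1110xxxx -> Class D (224-239)
Class D (multicast), default mask N/A


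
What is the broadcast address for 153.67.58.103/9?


Network: 153.0.0.0/9
Host bits = 23
Set all host bits to 1:
Broadcast: 153.127.255.255


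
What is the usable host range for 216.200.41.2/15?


Network: 216.200.0.0
Broadcast: 216.201.255.255
First usable = network + 1
Last usable = broadcast - 1
Range: 216.200.0.1 to 216.201.255.254


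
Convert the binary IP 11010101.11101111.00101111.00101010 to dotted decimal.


11010101 = 213
11101111 = 239
00101111 = 47
00101010 = 42
IP: 213.239.47.42


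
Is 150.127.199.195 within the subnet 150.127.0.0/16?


Subnet network: 150.127.0.0
Test IP AND mask: 150.127.0.0
Yes, 150.127.199.195 is in 150.127.0.0/16


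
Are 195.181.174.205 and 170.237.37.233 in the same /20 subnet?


Mask: 255.255.240.0
195.181.174.205 AND mask = 195.181.160.0
170.237.37.233 AND mask = 170.237.32.0
No, different subnets (195.181.160.0 vs 170.237.32.0)


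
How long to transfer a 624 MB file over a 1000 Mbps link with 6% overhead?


Effective throughput = 1000 * (1 - 6/100) = 940 Mbps
File size in Mb = 624 * 8 = 4992 Mb
Time = 4992 / 940
Time = 5.3106 seconds


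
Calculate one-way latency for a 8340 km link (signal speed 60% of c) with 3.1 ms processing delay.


Speed = 0.6 * 3e5 km/s = 180000 km/s
Propagation delay = 8340 / 180000 = 0.0463 s = 46.3333 ms
Processing delay = 3.1 ms
Total one-way latency = 49.4333 ms


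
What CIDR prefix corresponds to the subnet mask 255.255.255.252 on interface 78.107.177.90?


Binary: 11111111.11111111.11111111.11111100
Count leading 1s
Prefix: /30


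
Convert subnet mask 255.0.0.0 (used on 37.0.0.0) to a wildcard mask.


Subnet mask: 255.0.0.0
Wildcard = 255.255.255.255 - subnet mask
255 - 255 = 0
255 - 0 = 255
255 - 0 = 255
255 - 0 = 255
Wildcard: 0.255.255.255


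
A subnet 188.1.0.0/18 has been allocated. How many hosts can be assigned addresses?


Host bits = 32 - 18 = 14
Total addresses = 2^14 = 16384
Usable = total - 2 (network and broadcast)
Usable hosts: 16382


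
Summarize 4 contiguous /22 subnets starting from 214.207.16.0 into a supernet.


Original prefix: /22
Number of subnets: 4 = 2^2
New prefix = 22 - 2 = 20
Supernet: 214.207.16.0/20


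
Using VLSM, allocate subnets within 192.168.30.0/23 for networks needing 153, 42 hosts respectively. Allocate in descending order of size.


153 hosts -> /24 (254 usable): 192.168.30.0/24
42 hosts -> /26 (62 usable): 192.168.31.0/26
Allocation: 192.168.30.0/24 (153 hosts, 254 usable); 192.168.31.0/26 (42 hosts, 62 usable)


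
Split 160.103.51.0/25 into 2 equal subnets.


New prefix = 25 + 1 = 26
Each subnet has 64 addresses
  160.103.51.0/26
  160.103.51.64/26
Subnets: 160.103.51.0/26, 160.103.51.64/26


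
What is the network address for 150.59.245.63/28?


IP:   10010110.00111011.11110101.00111111
Mask: 11111111.11111111.11111111.11110000
AND operation:
Net:  10010110.00111011.11110101.00110000
Network: 150.59.245.48/28


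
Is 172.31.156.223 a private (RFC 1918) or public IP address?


RFC 1918 private ranges:
  10.0.0.0/8 (10.0.0.0 - 10.255.255.255)
  172.16.0.0/12 (172.16.0.0 - 172.31.255.255)
  192.168.0.0/16 (192.168.0.0 - 192.168.255.255)
Private (in 172.16.0.0/12)


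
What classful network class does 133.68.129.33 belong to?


First octet: 133
Binary: 10000101
10xxxxxx -> Class B (128-191)
Class B, default mask 255.255.0.0 (/16)


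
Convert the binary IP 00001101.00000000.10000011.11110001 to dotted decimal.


00001101 = 13
00000000 = 0
10000011 = 131
11110001 = 241
IP: 13.0.131.241


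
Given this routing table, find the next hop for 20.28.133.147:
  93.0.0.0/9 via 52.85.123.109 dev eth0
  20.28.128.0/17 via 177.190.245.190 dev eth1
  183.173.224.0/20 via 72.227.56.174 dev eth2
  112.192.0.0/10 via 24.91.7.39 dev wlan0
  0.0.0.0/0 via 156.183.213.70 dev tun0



Longest prefix match for 20.28.133.147:
  /9 93.0.0.0: no
  /17 20.28.128.0: MATCH
  /20 183.173.224.0: no
  /10 112.192.0.0: no
  /0 0.0.0.0: MATCH
Selected: next-hop 177.190.245.190 via eth1 (matched /17)


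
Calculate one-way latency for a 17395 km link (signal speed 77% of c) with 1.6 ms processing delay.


Speed = 0.77 * 3e5 km/s = 231000 km/s
Propagation delay = 17395 / 231000 = 0.0753 s = 75.303 ms
Processing delay = 1.6 ms
Total one-way latency = 76.903 ms


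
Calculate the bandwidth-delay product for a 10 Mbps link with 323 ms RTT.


BDP = bandwidth * RTT
= 10 Mbps * 323 ms
= 10 * 1e6 * 323 / 1000 bits
= 3230000 bits
= 403750 bytes
= 394.2871 KB
BDP = 3230000 bits (403750 bytes)


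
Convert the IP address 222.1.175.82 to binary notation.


222 = 11011110
1 = 00000001
175 = 10101111
82 = 01010010
Binary: 11011110.00000001.10101111.01010010


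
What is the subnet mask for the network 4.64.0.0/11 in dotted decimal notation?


/11 means 11 network bits, 21 host bits
Binary: 11111111111000000000000000000000
Mask: 255.224.0.0


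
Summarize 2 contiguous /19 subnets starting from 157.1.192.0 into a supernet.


Original prefix: /19
Number of subnets: 2 = 2^1
New prefix = 19 - 1 = 18
Supernet: 157.1.192.0/18


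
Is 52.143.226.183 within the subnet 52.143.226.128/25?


Subnet network: 52.143.226.128
Test IP AND mask: 52.143.226.128
Yes, 52.143.226.183 is in 52.143.226.128/25


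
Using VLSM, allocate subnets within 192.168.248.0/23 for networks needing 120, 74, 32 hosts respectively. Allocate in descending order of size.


120 hosts -> /25 (126 usable): 192.168.248.0/25
74 hosts -> /25 (126 usable): 192.168.248.128/25
32 hosts -> /26 (62 usable): 192.168.249.0/26
Allocation: 192.168.248.0/25 (120 hosts, 126 usable); 192.168.248.128/25 (74 hosts, 126 usable); 192.168.249.0/26 (32 hosts, 62 usable)


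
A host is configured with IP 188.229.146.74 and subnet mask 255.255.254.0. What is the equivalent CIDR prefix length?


Binary: 11111111.11111111.11111110.00000000
Count leading 1s
Prefix: /23


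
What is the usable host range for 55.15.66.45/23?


Network: 55.15.66.0
Broadcast: 55.15.67.255
First usable = network + 1
Last usable = broadcast - 1
Range: 55.15.66.1 to 55.15.67.254


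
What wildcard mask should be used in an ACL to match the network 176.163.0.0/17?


Subnet mask: 255.255.128.0
Wildcard = 255.255.255.255 - subnet mask
255 - 255 = 0
255 - 255 = 0
255 - 128 = 127
255 - 0 = 255
Wildcard: 0.0.127.255


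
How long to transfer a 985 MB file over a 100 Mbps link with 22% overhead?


Effective throughput = 100 * (1 - 22/100) = 78 Mbps
File size in Mb = 985 * 8 = 7880 Mb
Time = 7880 / 78
Time = 101.0256 seconds


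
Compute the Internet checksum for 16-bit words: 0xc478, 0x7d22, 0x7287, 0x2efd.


Sum all words (with carry folding):
+ 0xc478 = 0xc478
+ 0x7d22 = 0x419b
+ 0x7287 = 0xb422
+ 0x2efd = 0xe31f
One's complement: ~0xe31f
Checksum = 0x1ce0


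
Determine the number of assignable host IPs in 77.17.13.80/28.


Host bits = 32 - 28 = 4
Total addresses = 2^4 = 16
Usable = total - 2 (network and broadcast)
Usable hosts: 14


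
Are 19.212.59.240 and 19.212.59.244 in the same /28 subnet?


Mask: 255.255.255.240
19.212.59.240 AND mask = 19.212.59.240
19.212.59.244 AND mask = 19.212.59.240
Yes, same subnet (19.212.59.240)


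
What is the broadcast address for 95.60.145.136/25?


Network: 95.60.145.128/25
Host bits = 7
Set all host bits to 1:
Broadcast: 95.60.145.255


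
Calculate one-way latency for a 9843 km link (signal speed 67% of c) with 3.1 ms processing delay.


Speed = 0.67 * 3e5 km/s = 201000 km/s
Propagation delay = 9843 / 201000 = 0.049 s = 48.9701 ms
Processing delay = 3.1 ms
Total one-way latency = 52.0701 ms


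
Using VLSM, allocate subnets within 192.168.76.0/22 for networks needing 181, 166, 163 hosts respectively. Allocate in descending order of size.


181 hosts -> /24 (254 usable): 192.168.76.0/24
166 hosts -> /24 (254 usable): 192.168.77.0/24
163 hosts -> /24 (254 usable): 192.168.78.0/24
Allocation: 192.168.76.0/24 (181 hosts, 254 usable); 192.168.77.0/24 (166 hosts, 254 usable); 192.168.78.0/24 (163 hosts, 254 usable)


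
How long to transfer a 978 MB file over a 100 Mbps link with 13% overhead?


Effective throughput = 100 * (1 - 13/100) = 87 Mbps
File size in Mb = 978 * 8 = 7824 Mb
Time = 7824 / 87
Time = 89.931 seconds


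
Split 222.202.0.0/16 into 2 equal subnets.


New prefix = 16 + 1 = 17
Each subnet has 32768 addresses
  222.202.0.0/17
  222.202.128.0/17
Subnets: 222.202.0.0/17, 222.202.128.0/17


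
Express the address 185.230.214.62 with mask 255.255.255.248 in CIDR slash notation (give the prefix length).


Binary: 11111111.11111111.11111111.11111000
Count leading 1s
Prefix: /29


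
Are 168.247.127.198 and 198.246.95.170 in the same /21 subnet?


Mask: 255.255.248.0
168.247.127.198 AND mask = 168.247.120.0
198.246.95.170 AND mask = 198.246.88.0
No, different subnets (168.247.120.0 vs 198.246.88.0)


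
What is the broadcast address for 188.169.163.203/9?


Network: 188.128.0.0/9
Host bits = 23
Set all host bits to 1:
Broadcast: 188.255.255.255


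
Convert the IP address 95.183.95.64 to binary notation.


95 = 01011111
183 = 10110111
95 = 01011111
64 = 01000000
Binary: 01011111.10110111.01011111.01000000


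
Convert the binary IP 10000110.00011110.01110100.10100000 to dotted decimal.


10000110 = 134
00011110 = 30
01110100 = 116
10100000 = 160
IP: 134.30.116.160


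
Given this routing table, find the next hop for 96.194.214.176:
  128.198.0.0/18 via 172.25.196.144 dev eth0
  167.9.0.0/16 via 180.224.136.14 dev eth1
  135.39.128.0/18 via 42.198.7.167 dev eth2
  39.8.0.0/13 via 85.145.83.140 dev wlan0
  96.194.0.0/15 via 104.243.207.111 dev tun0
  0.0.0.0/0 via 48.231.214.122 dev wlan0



Longest prefix match for 96.194.214.176:
  /18 128.198.0.0: no
  /16 167.9.0.0: no
  /18 135.39.128.0: no
  /13 39.8.0.0: no
  /15 96.194.0.0: MATCH
  /0 0.0.0.0: MATCH
Selected: next-hop 104.243.207.111 via tun0 (matched /15)


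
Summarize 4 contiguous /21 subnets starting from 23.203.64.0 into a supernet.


Original prefix: /21
Number of subnets: 4 = 2^2
New prefix = 21 - 2 = 19
Supernet: 23.203.64.0/19


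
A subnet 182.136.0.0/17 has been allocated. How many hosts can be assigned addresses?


Host bits = 32 - 17 = 15
Total addresses = 2^15 = 32768
Usable = total - 2 (network and broadcast)
Usable hosts: 32766


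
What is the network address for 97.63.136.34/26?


IP:   01100001.00111111.10001000.00100010
Mask: 11111111.11111111.11111111.11000000
AND operation:
Net:  01100001.00111111.10001000.00000000
Network: 97.63.136.0/26


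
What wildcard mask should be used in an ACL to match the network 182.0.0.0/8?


Subnet mask: 255.0.0.0
Wildcard = 255.255.255.255 - subnet mask
255 - 255 = 0
255 - 0 = 255
255 - 0 = 255
255 - 0 = 255
Wildcard: 0.255.255.255


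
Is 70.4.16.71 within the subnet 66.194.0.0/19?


Subnet network: 66.194.0.0
Test IP AND mask: 70.4.0.0
No, 70.4.16.71 is not in 66.194.0.0/19


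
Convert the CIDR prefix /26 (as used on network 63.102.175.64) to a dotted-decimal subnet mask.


/26 means 26 network bits, 6 host bits
Binary: 11111111111111111111111111000000
Mask: 255.255.255.192


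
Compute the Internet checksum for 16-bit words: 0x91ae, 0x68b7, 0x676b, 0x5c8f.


Sum all words (with carry folding):
+ 0x91ae = 0x91ae
+ 0x68b7 = 0xfa65
+ 0x676b = 0x61d1
+ 0x5c8f = 0xbe60
One's complement: ~0xbe60
Checksum = 0x419f


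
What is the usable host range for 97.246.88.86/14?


Network: 97.244.0.0
Broadcast: 97.247.255.255
First usable = network + 1
Last usable = broadcast - 1
Range: 97.244.0.1 to 97.247.255.254


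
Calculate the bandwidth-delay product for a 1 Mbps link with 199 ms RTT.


BDP = bandwidth * RTT
= 1 Mbps * 199 ms
= 1 * 1e6 * 199 / 1000 bits
= 199000 bits
= 24875 bytes
= 24.292 KB
BDP = 199000 bits (24875 bytes)


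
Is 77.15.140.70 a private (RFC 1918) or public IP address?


RFC 1918 private ranges:
  10.0.0.0/8 (10.0.0.0 - 10.255.255.255)
  172.16.0.0/12 (172.16.0.0 - 172.31.255.255)
  192.168.0.0/16 (192.168.0.0 - 192.168.255.255)
Public (not in any RFC 1918 range)


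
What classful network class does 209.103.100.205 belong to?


First octet: 209
Binary: 11010001
110xxxxx -> Class C (192-223)
Class C, default mask 255.255.255.0 (/24)


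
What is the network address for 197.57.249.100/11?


IP:   11000101.00111001.11111001.01100100
Mask: 11111111.11100000.00000000.00000000
AND operation:
Net:  11000101.00100000.00000000.00000000
Network: 197.32.0.0/11


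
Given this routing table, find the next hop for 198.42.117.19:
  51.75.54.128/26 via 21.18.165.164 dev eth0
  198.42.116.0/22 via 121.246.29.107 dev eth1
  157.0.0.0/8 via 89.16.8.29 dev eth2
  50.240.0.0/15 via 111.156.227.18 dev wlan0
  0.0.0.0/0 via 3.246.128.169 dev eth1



Longest prefix match for 198.42.117.19:
  /26 51.75.54.128: no
  /22 198.42.116.0: MATCH
  /8 157.0.0.0: no
  /15 50.240.0.0: no
  /0 0.0.0.0: MATCH
Selected: next-hop 121.246.29.107 via eth1 (matched /22)


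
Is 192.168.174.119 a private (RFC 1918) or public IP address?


RFC 1918 private ranges:
  10.0.0.0/8 (10.0.0.0 - 10.255.255.255)
  172.16.0.0/12 (172.16.0.0 - 172.31.255.255)
  192.168.0.0/16 (192.168.0.0 - 192.168.255.255)
Private (in 192.168.0.0/16)


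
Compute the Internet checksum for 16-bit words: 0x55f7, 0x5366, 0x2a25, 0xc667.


Sum all words (with carry folding):
+ 0x55f7 = 0x55f7
+ 0x5366 = 0xa95d
+ 0x2a25 = 0xd382
+ 0xc667 = 0x99ea
One's complement: ~0x99ea
Checksum = 0x6615


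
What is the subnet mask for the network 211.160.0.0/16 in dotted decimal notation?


/16 means 16 network bits, 16 host bits
Binary: 11111111111111110000000000000000
Mask: 255.255.0.0


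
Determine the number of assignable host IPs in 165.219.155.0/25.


Host bits = 32 - 25 = 7
Total addresses = 2^7 = 128
Usable = total - 2 (network and broadcast)
Usable hosts: 126


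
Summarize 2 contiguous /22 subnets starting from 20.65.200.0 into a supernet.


Original prefix: /22
Number of subnets: 2 = 2^1
New prefix = 22 - 1 = 21
Supernet: 20.65.200.0/21


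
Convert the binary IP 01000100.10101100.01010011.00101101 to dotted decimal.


01000100 = 68
10101100 = 172
01010011 = 83
00101101 = 45
IP: 68.172.83.45


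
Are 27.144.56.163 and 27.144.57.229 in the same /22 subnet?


Mask: 255.255.252.0
27.144.56.163 AND mask = 27.144.56.0
27.144.57.229 AND mask = 27.144.56.0
Yes, same subnet (27.144.56.0)


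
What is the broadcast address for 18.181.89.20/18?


Network: 18.181.64.0/18
Host bits = 14
Set all host bits to 1:
Broadcast: 18.181.127.255


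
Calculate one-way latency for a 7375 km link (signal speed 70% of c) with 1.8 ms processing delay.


Speed = 0.7 * 3e5 km/s = 210000 km/s
Propagation delay = 7375 / 210000 = 0.0351 s = 35.119 ms
Processing delay = 1.8 ms
Total one-way latency = 36.919 ms


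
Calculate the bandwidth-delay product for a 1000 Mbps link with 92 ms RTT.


BDP = bandwidth * RTT
= 1000 Mbps * 92 ms
= 1000 * 1e6 * 92 / 1000 bits
= 92000000 bits
= 11500000 bytes
= 11230.4688 KB
BDP = 92000000 bits (11500000 bytes)


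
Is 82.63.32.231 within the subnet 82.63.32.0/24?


Subnet network: 82.63.32.0
Test IP AND mask: 82.63.32.0
Yes, 82.63.32.231 is in 82.63.32.0/24


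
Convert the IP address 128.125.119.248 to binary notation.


128 = 10000000
125 = 01111101
119 = 01110111
248 = 11111000
Binary: 10000000.01111101.01110111.11111000


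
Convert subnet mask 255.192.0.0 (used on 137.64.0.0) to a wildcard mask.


Subnet mask: 255.192.0.0
Wildcard = 255.255.255.255 - subnet mask
255 - 255 = 0
255 - 192 = 63
255 - 0 = 255
255 - 0 = 255
Wildcard: 0.63.255.255


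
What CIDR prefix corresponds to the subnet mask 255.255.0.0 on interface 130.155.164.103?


Binary: 11111111.11111111.00000000.00000000
Count leading 1s
Prefix: /16


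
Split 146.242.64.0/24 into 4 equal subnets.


New prefix = 24 + 2 = 26
Each subnet has 64 addresses
  146.242.64.0/26
  146.242.64.64/26
  146.242.64.128/26
  146.242.64.192/26
Subnets: 146.242.64.0/26, 146.242.64.64/26, 146.242.64.128/26, 146.242.64.192/26


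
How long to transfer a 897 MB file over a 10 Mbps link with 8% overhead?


Effective throughput = 10 * (1 - 8/100) = 9.2 Mbps
File size in Mb = 897 * 8 = 7176 Mb
Time = 7176 / 9.2
Time = 780.0 seconds


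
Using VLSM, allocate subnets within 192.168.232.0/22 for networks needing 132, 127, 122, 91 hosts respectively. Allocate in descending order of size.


132 hosts -> /24 (254 usable): 192.168.232.0/24
127 hosts -> /24 (254 usable): 192.168.233.0/24
122 hosts -> /25 (126 usable): 192.168.234.0/25
91 hosts -> /25 (126 usable): 192.168.234.128/25
Allocation: 192.168.232.0/24 (132 hosts, 254 usable); 192.168.233.0/24 (127 hosts, 254 usable); 192.168.234.0/25 (122 hosts, 126 usable); 192.168.234.128/25 (91 hosts, 126 usable)


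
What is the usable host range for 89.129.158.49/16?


Network: 89.129.0.0
Broadcast: 89.129.255.255
First usable = network + 1
Last usable = broadcast - 1
Range: 89.129.0.1 to 89.129.255.254


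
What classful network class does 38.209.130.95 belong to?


First octet: 38
Binary: 00100110
0xxxxxxx -> Class A (1-126)
Class A, default mask 255.0.0.0 (/8)


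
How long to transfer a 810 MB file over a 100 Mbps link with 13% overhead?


Effective throughput = 100 * (1 - 13/100) = 87 Mbps
File size in Mb = 810 * 8 = 6480 Mb
Time = 6480 / 87
Time = 74.4828 seconds


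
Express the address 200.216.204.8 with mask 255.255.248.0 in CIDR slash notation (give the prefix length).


Binary: 11111111.11111111.11111000.00000000
Count leading 1s
Prefix: /21


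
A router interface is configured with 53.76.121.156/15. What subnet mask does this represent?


/15 means 15 network bits, 17 host bits
Binary: 11111111111111100000000000000000
Mask: 255.254.0.0


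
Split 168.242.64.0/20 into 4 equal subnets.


New prefix = 20 + 2 = 22
Each subnet has 1024 addresses
  168.242.64.0/22
  168.242.68.0/22
  168.242.72.0/22
  168.242.76.0/22
Subnets: 168.242.64.0/22, 168.242.68.0/22, 168.242.72.0/22, 168.242.76.0/22


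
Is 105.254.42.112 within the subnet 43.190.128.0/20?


Subnet network: 43.190.128.0
Test IP AND mask: 105.254.32.0
No, 105.254.42.112 is not in 43.190.128.0/20


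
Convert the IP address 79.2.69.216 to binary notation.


79 = 01001111
2 = 00000010
69 = 01000101
216 = 11011000
Binary: 01001111.00000010.01000101.11011000


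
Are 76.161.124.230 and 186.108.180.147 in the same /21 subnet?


Mask: 255.255.248.0
76.161.124.230 AND mask = 76.161.120.0
186.108.180.147 AND mask = 186.108.176.0
No, different subnets (76.161.120.0 vs 186.108.176.0)


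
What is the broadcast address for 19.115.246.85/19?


Network: 19.115.224.0/19
Host bits = 13
Set all host bits to 1:
Broadcast: 19.115.255.255


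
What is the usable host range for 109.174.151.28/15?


Network: 109.174.0.0
Broadcast: 109.175.255.255
First usable = network + 1
Last usable = broadcast - 1
Range: 109.174.0.1 to 109.175.255.254


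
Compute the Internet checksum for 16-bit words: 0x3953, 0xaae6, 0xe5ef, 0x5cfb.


Sum all words (with carry folding):
+ 0x3953 = 0x3953
+ 0xaae6 = 0xe439
+ 0xe5ef = 0xca29
+ 0x5cfb = 0x2725
One's complement: ~0x2725
Checksum = 0xd8da


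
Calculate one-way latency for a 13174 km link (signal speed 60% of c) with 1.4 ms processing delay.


Speed = 0.6 * 3e5 km/s = 180000 km/s
Propagation delay = 13174 / 180000 = 0.0732 s = 73.1889 ms
Processing delay = 1.4 ms
Total one-way latency = 74.5889 ms


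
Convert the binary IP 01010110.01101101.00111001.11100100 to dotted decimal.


01010110 = 86
01101101 = 109
00111001 = 57
11100100 = 228
IP: 86.109.57.228


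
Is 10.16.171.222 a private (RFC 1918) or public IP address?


RFC 1918 private ranges:
  10.0.0.0/8 (10.0.0.0 - 10.255.255.255)
  172.16.0.0/12 (172.16.0.0 - 172.31.255.255)
  192.168.0.0/16 (192.168.0.0 - 192.168.255.255)
Private (in 10.0.0.0/8)


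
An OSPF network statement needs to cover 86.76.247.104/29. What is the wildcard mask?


Subnet mask: 255.255.255.248
Wildcard = 255.255.255.255 - subnet mask
255 - 255 = 0
255 - 255 = 0
255 - 255 = 0
255 - 248 = 7
Wildcard: 0.0.0.7


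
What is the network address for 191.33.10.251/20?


IP:   10111111.00100001.00001010.11111011
Mask: 11111111.11111111.11110000.00000000
AND operation:
Net:  10111111.00100001.00000000.00000000
Network: 191.33.0.0/20


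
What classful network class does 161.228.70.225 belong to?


First octet: 161
Binary: 10100001
10xxxxxx -> Class B (128-191)
Class B, default mask 255.255.0.0 (/16)


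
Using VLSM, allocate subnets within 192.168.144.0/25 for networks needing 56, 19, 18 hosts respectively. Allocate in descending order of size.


56 hosts -> /26 (62 usable): 192.168.144.0/26
19 hosts -> /27 (30 usable): 192.168.144.64/27
18 hosts -> /27 (30 usable): 192.168.144.96/27
Allocation: 192.168.144.0/26 (56 hosts, 62 usable); 192.168.144.64/27 (19 hosts, 30 usable); 192.168.144.96/27 (18 hosts, 30 usable)


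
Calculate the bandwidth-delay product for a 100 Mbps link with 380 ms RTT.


BDP = bandwidth * RTT
= 100 Mbps * 380 ms
= 100 * 1e6 * 380 / 1000 bits
= 38000000 bits
= 4750000 bytes
= 4638.6719 KB
BDP = 38000000 bits (4750000 bytes)


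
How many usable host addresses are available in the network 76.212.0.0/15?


Host bits = 32 - 15 = 17
Total addresses = 2^17 = 131072
Usable = total - 2 (network and broadcast)
Usable hosts: 131070


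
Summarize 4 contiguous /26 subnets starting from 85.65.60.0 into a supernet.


Original prefix: /26
Number of subnets: 4 = 2^2
New prefix = 26 - 2 = 24
Supernet: 85.65.60.0/24


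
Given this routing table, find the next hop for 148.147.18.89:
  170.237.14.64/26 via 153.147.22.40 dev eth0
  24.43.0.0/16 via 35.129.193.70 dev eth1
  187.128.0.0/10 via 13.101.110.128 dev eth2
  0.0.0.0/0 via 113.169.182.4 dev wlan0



Longest prefix match for 148.147.18.89:
  /26 170.237.14.64: no
  /16 24.43.0.0: no
  /10 187.128.0.0: no
  /0 0.0.0.0: MATCH
Selected: next-hop 113.169.182.4 via wlan0 (matched /0)


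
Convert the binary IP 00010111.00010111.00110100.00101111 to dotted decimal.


00010111 = 23
00010111 = 23
00110100 = 52
00101111 = 47
IP: 23.23.52.47


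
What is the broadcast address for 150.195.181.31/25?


Network: 150.195.181.0/25
Host bits = 7
Set all host bits to 1:
Broadcast: 150.195.181.127


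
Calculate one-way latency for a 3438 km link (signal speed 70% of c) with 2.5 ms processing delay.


Speed = 0.7 * 3e5 km/s = 210000 km/s
Propagation delay = 3438 / 210000 = 0.0164 s = 16.3714 ms
Processing delay = 2.5 ms
Total one-way latency = 18.8714 ms


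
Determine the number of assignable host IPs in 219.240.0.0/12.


Host bits = 32 - 12 = 20
Total addresses = 2^20 = 1048576
Usable = total - 2 (network and broadcast)
Usable hosts: 1048574


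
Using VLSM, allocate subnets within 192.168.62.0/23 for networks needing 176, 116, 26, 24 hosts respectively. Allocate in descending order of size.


176 hosts -> /24 (254 usable): 192.168.62.0/24
116 hosts -> /25 (126 usable): 192.168.63.0/25
26 hosts -> /27 (30 usable): 192.168.63.128/27
24 hosts -> /27 (30 usable): 192.168.63.160/27
Allocation: 192.168.62.0/24 (176 hosts, 254 usable); 192.168.63.0/25 (116 hosts, 126 usable); 192.168.63.128/27 (26 hosts, 30 usable); 192.168.63.160/27 (24 hosts, 30 usable)


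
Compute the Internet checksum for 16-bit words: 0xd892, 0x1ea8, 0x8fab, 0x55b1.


Sum all words (with carry folding):
+ 0xd892 = 0xd892
+ 0x1ea8 = 0xf73a
+ 0x8fab = 0x86e6
+ 0x55b1 = 0xdc97
One's complement: ~0xdc97
Checksum = 0x2368


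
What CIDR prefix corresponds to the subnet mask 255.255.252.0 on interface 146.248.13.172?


Binary: 11111111.11111111.11111100.00000000
Count leading 1s
Prefix: /22


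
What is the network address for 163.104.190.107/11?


IP:   10100011.01101000.10111110.01101011
Mask: 11111111.11100000.00000000.00000000
AND operation:
Net:  10100011.01100000.00000000.00000000
Network: 163.96.0.0/11


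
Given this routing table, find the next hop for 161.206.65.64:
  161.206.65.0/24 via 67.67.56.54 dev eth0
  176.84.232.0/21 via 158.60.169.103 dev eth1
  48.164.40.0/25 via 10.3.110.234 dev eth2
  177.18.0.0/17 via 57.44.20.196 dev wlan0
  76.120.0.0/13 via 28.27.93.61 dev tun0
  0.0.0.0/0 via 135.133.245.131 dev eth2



Longest prefix match for 161.206.65.64:
  /24 161.206.65.0: MATCH
  /21 176.84.232.0: no
  /25 48.164.40.0: no
  /17 177.18.0.0: no
  /13 76.120.0.0: no
  /0 0.0.0.0: MATCH
Selected: next-hop 67.67.56.54 via eth0 (matched /24)


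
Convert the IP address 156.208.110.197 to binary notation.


156 = 10011100
208 = 11010000
110 = 01101110
197 = 11000101
Binary: 10011100.11010000.01101110.11000101


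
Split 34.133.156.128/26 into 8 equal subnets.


New prefix = 26 + 3 = 29
Each subnet has 8 addresses
  34.133.156.128/29
  34.133.156.136/29
  34.133.156.144/29
  34.133.156.152/29
  34.133.156.160/29
  34.133.156.168/29
  34.133.156.176/29
  34.133.156.184/29
Subnets: 34.133.156.128/29, 34.133.156.136/29, 34.133.156.144/29, 34.133.156.152/29, 34.133.156.160/29, 34.133.156.168/29, 34.133.156.176/29, 34.133.156.184/29


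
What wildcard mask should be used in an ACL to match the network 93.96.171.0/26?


Subnet mask: 255.255.255.192
Wildcard = 255.255.255.255 - subnet mask
255 - 255 = 0
255 - 255 = 0
255 - 255 = 0
255 - 192 = 63
Wildcard: 0.0.0.63


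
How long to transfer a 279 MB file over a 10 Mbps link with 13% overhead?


Effective throughput = 10 * (1 - 13/100) = 8.7 Mbps
File size in Mb = 279 * 8 = 2232 Mb
Time = 2232 / 8.7
Time = 256.5517 seconds


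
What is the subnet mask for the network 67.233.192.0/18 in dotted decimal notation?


/18 means 18 network bits, 14 host bits
Binary: 11111111111111111100000000000000
Mask: 255.255.192.0


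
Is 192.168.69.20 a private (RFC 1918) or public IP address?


RFC 1918 private ranges:
  10.0.0.0/8 (10.0.0.0 - 10.255.255.255)
  172.16.0.0/12 (172.16.0.0 - 172.31.255.255)
  192.168.0.0/16 (192.168.0.0 - 192.168.255.255)
Private (in 192.168.0.0/16)


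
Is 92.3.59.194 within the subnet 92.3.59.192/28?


Subnet network: 92.3.59.192
Test IP AND mask: 92.3.59.192
Yes, 92.3.59.194 is in 92.3.59.192/28


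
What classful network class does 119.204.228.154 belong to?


First octet: 119
Binary: 01110111
0xxxxxxx -> Class A (1-126)
Class A, default mask 255.0.0.0 (/8)


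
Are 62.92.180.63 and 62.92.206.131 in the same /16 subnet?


Mask: 255.255.0.0
62.92.180.63 AND mask = 62.92.0.0
62.92.206.131 AND mask = 62.92.0.0
Yes, same subnet (62.92.0.0)


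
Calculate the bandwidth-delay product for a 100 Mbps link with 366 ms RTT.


BDP = bandwidth * RTT
= 100 Mbps * 366 ms
= 100 * 1e6 * 366 / 1000 bits
= 36600000 bits
= 4575000 bytes
= 4467.7734 KB
BDP = 36600000 bits (4575000 bytes)


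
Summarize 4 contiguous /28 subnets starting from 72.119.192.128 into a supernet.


Original prefix: /28
Number of subnets: 4 = 2^2
New prefix = 28 - 2 = 26
Supernet: 72.119.192.128/26


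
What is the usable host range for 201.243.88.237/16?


Network: 201.243.0.0
Broadcast: 201.243.255.255
First usable = network + 1
Last usable = broadcast - 1
Range: 201.243.0.1 to 201.243.255.254


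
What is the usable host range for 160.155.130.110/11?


Network: 160.128.0.0
Broadcast: 160.159.255.255
First usable = network + 1
Last usable = broadcast - 1
Range: 160.128.0.1 to 160.159.255.254


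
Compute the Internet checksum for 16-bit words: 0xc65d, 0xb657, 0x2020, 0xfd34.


Sum all words (with carry folding):
+ 0xc65d = 0xc65d
+ 0xb657 = 0x7cb5
+ 0x2020 = 0x9cd5
+ 0xfd34 = 0x9a0a
One's complement: ~0x9a0a
Checksum = 0x65f5


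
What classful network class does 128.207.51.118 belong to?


First octet: 128
Binary: 10000000
10xxxxxx -> Class B (128-191)
Class B, default mask 255.255.0.0 (/16)


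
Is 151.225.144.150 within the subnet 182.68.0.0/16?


Subnet network: 182.68.0.0
Test IP AND mask: 151.225.0.0
No, 151.225.144.150 is not in 182.68.0.0/16


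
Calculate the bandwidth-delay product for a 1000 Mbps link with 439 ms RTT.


BDP = bandwidth * RTT
= 1000 Mbps * 439 ms
= 1000 * 1e6 * 439 / 1000 bits
= 439000000 bits
= 54875000 bytes
= 53588.8672 KB
BDP = 439000000 bits (54875000 bytes)


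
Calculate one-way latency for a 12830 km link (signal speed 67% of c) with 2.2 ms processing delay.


Speed = 0.67 * 3e5 km/s = 201000 km/s
Propagation delay = 12830 / 201000 = 0.0638 s = 63.8308 ms
Processing delay = 2.2 ms
Total one-way latency = 66.0308 ms


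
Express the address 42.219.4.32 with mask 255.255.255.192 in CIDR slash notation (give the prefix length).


Binary: 11111111.11111111.11111111.11000000
Count leading 1s
Prefix: /26


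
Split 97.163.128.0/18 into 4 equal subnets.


New prefix = 18 + 2 = 20
Each subnet has 4096 addresses
  97.163.128.0/20
  97.163.144.0/20
  97.163.160.0/20
  97.163.176.0/20
Subnets: 97.163.128.0/20, 97.163.144.0/20, 97.163.160.0/20, 97.163.176.0/20


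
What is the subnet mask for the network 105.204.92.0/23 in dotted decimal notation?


/23 means 23 network bits, 9 host bits
Binary: 11111111111111111111111000000000
Mask: 255.255.254.0


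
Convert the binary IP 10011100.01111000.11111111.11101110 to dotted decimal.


10011100 = 156
01111000 = 120
11111111 = 255
11101110 = 238
IP: 156.120.255.238


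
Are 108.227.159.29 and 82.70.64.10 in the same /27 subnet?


Mask: 255.255.255.224
108.227.159.29 AND mask = 108.227.159.0
82.70.64.10 AND mask = 82.70.64.0
No, different subnets (108.227.159.0 vs 82.70.64.0)


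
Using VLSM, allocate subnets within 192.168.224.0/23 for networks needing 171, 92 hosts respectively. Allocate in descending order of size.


171 hosts -> /24 (254 usable): 192.168.224.0/24
92 hosts -> /25 (126 usable): 192.168.225.0/25
Allocation: 192.168.224.0/24 (171 hosts, 254 usable); 192.168.225.0/25 (92 hosts, 126 usable)


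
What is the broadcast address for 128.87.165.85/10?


Network: 128.64.0.0/10
Host bits = 22
Set all host bits to 1:
Broadcast: 128.127.255.255


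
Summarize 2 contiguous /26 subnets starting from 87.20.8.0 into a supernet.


Original prefix: /26
Number of subnets: 2 = 2^1
New prefix = 26 - 1 = 25
Supernet: 87.20.8.0/25


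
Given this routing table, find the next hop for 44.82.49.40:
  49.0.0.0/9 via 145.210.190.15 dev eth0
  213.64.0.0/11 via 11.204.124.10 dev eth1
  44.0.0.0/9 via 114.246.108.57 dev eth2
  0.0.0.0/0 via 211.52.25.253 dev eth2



Longest prefix match for 44.82.49.40:
  /9 49.0.0.0: no
  /11 213.64.0.0: no
  /9 44.0.0.0: MATCH
  /0 0.0.0.0: MATCH
Selected: next-hop 114.246.108.57 via eth2 (matched /9)


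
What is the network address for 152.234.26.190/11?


IP:   10011000.11101010.00011010.10111110
Mask: 11111111.11100000.00000000.00000000
AND operation:
Net:  10011000.11100000.00000000.00000000
Network: 152.224.0.0/11


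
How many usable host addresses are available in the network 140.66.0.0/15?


Host bits = 32 - 15 = 17
Total addresses = 2^17 = 131072
Usable = total - 2 (network and broadcast)
Usable hosts: 131070


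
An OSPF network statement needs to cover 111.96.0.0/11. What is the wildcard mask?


Subnet mask: 255.224.0.0
Wildcard = 255.255.255.255 - subnet mask
255 - 255 = 0
255 - 224 = 31
255 - 0 = 255
255 - 0 = 255
Wildcard: 0.31.255.255


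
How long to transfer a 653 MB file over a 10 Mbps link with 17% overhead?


Effective throughput = 10 * (1 - 17/100) = 8.3 Mbps
File size in Mb = 653 * 8 = 5224 Mb
Time = 5224 / 8.3
Time = 629.3976 seconds


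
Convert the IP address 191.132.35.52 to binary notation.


191 = 10111111
132 = 10000100
35 = 00100011
52 = 00110100
Binary: 10111111.10000100.00100011.00110100


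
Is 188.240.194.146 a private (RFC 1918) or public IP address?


RFC 1918 private ranges:
  10.0.0.0/8 (10.0.0.0 - 10.255.255.255)
  172.16.0.0/12 (172.16.0.0 - 172.31.255.255)
  192.168.0.0/16 (192.168.0.0 - 192.168.255.255)
Public (not in any RFC 1918 range)


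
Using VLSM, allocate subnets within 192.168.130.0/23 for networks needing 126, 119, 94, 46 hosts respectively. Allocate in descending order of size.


126 hosts -> /25 (126 usable): 192.168.130.0/25
119 hosts -> /25 (126 usable): 192.168.130.128/25
94 hosts -> /25 (126 usable): 192.168.131.0/25
46 hosts -> /26 (62 usable): 192.168.131.128/26
Allocation: 192.168.130.0/25 (126 hosts, 126 usable); 192.168.130.128/25 (119 hosts, 126 usable); 192.168.131.0/25 (94 hosts, 126 usable); 192.168.131.128/26 (46 hosts, 62 usable)


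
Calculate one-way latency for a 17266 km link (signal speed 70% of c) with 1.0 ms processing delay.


Speed = 0.7 * 3e5 km/s = 210000 km/s
Propagation delay = 17266 / 210000 = 0.0822 s = 82.219 ms
Processing delay = 1.0 ms
Total one-way latency = 83.219 ms


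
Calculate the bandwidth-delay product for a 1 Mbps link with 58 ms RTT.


BDP = bandwidth * RTT
= 1 Mbps * 58 ms
= 1 * 1e6 * 58 / 1000 bits
= 58000 bits
= 7250 bytes
= 7.0801 KB
BDP = 58000 bits (7250 bytes)


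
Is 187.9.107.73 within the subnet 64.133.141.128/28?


Subnet network: 64.133.141.128
Test IP AND mask: 187.9.107.64
No, 187.9.107.73 is not in 64.133.141.128/28


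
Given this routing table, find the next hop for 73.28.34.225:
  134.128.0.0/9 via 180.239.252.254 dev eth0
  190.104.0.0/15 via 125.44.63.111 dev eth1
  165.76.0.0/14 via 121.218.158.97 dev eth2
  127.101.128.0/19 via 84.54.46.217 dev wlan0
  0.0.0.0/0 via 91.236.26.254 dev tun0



Longest prefix match for 73.28.34.225:
  /9 134.128.0.0: no
  /15 190.104.0.0: no
  /14 165.76.0.0: no
  /19 127.101.128.0: no
  /0 0.0.0.0: MATCH
Selected: next-hop 91.236.26.254 via tun0 (matched /0)


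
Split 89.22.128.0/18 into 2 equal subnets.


New prefix = 18 + 1 = 19
Each subnet has 8192 addresses
  89.22.128.0/19
  89.22.160.0/19
Subnets: 89.22.128.0/19, 89.22.160.0/19


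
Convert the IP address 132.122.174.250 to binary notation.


132 = 10000100
122 = 01111010
174 = 10101110
250 = 11111010
Binary: 10000100.01111010.10101110.11111010


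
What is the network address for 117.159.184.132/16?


IP:   01110101.10011111.10111000.10000100
Mask: 11111111.11111111.00000000.00000000
AND operation:
Net:  01110101.10011111.00000000.00000000
Network: 117.159.0.0/16


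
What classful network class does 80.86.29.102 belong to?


First octet: 80
Binary: 01010000
0xxxxxxx -> Class A (1-126)
Class A, default mask 255.0.0.0 (/8)
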